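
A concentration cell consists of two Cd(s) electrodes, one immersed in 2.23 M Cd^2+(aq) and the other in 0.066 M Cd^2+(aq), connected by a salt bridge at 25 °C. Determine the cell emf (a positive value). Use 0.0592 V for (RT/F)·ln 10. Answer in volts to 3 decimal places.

For a concentration cell E°cell = 0, since both electrodes use the same couple.
The compartment with the higher Cd^2+(aq) concentration (2.23 M) acts as the cathode; ions are reduced there and produced at the dilute (0.066 M) anode.
With n = 2, Ecell = −(0.0592/2)·log([dilute]/[conc]) = −(0.0592/2)·log(0.066/2.23) = +0.045 V.

0.045 V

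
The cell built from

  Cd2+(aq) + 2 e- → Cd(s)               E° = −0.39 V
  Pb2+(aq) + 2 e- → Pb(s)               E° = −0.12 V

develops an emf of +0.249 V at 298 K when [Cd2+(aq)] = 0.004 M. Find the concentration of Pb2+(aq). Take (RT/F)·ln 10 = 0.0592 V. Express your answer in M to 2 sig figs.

Pb²⁺/Pb is the cathode (higher E°); E°cell = −0.12 − (−0.39) = +0.27 V with n = 2.
Since E = E° − (0.0592/n)·log Q, log Q = n(E° − E)/0.0592 = 0.709.
For Pb2+(aq) + Cd(s) → Pb(s) + Cd2+(aq), the reaction quotient is Q = [Cd2+(aq)] / [Pb2+(aq)].
Substituting the known concentrations and solving, log [Pb2+(aq)] = −3.107 and [Pb2+(aq)] = 0.00078 M.

0.00078 M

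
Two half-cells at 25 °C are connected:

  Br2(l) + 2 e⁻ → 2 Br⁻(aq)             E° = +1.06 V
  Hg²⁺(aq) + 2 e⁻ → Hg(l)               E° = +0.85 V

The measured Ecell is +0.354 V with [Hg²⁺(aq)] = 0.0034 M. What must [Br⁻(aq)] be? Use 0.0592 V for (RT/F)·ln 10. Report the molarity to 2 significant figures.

0.063 M

Br₂/Br⁻ is the cathode (higher E°); E°cell = +1.06 − (+0.85) = +0.21 V with n = 2.
From the Nernst equation, log Q = n(E° − E)/0.0592 = 2·(+0.21 − (+0.354))/0.0592 = −4.865.
For Br2(l) + Hg(l) → 2 Br⁻(aq) + Hg²⁺(aq), the reaction quotient is Q = [Br⁻(aq)]^2·[Hg²⁺(aq)].
Solving for the unknown gives log [Br⁻(aq)] = −1.198, so [Br⁻(aq)] ≈ 0.063 M.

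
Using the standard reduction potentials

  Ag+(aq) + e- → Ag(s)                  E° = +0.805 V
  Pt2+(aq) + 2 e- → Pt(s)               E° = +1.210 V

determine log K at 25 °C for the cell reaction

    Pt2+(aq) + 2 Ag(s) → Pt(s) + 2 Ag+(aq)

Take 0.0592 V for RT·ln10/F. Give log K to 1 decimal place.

The Pt²⁺/Pt couple is reduced (cathode); E°cell = +1.210 − (+0.805) = +0.405 V with n = 2.
At equilibrium E = 0, so log K = nE°cell / 0.0592 = (2)(+0.405) / 0.0592 = 13.7.

log K = 13.7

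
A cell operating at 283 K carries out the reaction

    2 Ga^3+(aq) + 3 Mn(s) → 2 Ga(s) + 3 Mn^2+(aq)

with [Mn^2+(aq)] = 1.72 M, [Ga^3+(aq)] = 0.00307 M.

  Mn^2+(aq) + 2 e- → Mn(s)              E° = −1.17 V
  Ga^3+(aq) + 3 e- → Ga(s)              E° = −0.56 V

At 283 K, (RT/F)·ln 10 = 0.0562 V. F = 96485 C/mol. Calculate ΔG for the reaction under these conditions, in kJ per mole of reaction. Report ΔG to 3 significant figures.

−322 kJ/mol

E°cell = −0.56 − (−1.17) = +0.61 V; the balanced reaction transfers n = 6 electrons.
The reaction quotient is [Mn^2+(aq)]^3 / [Ga^3+(aq)]^2 = 5.4×10^5; by Nernst, E = +0.61 − (0.0562/6)(5.732) = +0.5563 V.
ΔG = −nFE = −(6)(96485)(+0.5563) J/mol = −322 kJ/mol.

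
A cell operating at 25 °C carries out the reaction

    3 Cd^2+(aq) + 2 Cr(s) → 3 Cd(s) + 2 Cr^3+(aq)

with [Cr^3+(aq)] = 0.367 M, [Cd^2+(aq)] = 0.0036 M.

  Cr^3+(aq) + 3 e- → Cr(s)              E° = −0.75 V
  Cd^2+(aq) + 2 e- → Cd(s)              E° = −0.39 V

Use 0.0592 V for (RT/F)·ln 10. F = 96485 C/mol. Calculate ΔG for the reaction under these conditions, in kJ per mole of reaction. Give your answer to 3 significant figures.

−172 kJ/mol

With Cd²⁺/Cd reduced at the cathode, E°cell = −0.39 − (−0.75) = +0.36 V and n = 6.
The reaction quotient is [Cr^3+(aq)]^2 / [Cd^2+(aq)]^3 = 2.89×10^6; by Nernst, E = +0.36 − (0.0592/6)(6.460) = +0.2963 V.
Finally ΔG = −nFE = −(6)(96485 C/mol)(+0.2963 V) = −172 kJ/mol.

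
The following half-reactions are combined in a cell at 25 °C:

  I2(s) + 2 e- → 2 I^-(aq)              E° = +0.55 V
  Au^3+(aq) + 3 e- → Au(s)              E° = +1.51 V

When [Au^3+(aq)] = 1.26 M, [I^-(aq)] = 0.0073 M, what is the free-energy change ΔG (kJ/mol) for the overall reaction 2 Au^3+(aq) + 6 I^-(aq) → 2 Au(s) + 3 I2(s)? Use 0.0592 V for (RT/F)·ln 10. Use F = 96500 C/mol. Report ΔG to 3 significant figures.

E°cell = +1.51 − (+0.55) = +0.96 V; the balanced reaction transfers n = 6 electrons.
Here Q = 1 / ([Au^3+(aq)]^2·[I^-(aq)]^6) = 4.16×10^12 (log Q = 12.619), giving E = +0.96 − (0.0592/6)·(12.619) = +0.8355 V.
Finally ΔG = −nFE = −(6)(96500 C/mol)(+0.8355 V) = −484 kJ/mol.

−484 kJ/mol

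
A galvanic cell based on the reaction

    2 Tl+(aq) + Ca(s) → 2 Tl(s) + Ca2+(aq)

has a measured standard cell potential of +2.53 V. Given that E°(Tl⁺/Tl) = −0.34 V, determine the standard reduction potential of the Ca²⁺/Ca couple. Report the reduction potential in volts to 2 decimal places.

−2.87 V

In the reaction as written the Tl⁺/Tl couple is reduced (cathode) and Ca²⁺/Ca is oxidized (anode), so E°cell = E°(Tl⁺/Tl) − E°(Ca²⁺/Ca).
E°(Ca²⁺/Ca) = E°(cathode) − E°cell = −0.34 − (+2.53) = −2.87 V.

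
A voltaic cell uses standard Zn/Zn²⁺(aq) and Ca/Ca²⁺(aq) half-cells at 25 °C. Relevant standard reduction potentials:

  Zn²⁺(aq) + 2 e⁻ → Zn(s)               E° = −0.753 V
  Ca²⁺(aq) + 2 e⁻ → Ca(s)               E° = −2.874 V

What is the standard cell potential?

The Zn²⁺/Zn couple has the higher E°, so Zn ion is reduced (cathode) and Ca is oxidized (anode).
E°cell = E°(cathode) − E°(anode) = −0.753 − (−2.874) = +2.121 V.

+2.121 V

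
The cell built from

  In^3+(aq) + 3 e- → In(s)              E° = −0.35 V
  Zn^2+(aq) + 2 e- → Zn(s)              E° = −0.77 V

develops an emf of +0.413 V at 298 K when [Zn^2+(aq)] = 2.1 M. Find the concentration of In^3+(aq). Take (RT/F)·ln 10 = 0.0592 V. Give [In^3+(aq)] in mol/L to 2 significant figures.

The In³⁺/In couple has the larger reduction potential, so it is the cathode: E°cell = −0.35 − (−0.77) = +0.42 V and n = 6.
From the Nernst equation, log Q = n(E° − E)/0.0592 = 6·(+0.42 − (+0.413))/0.0592 = 0.709.
The balanced reaction is 2 In^3+(aq) + 3 Zn(s) → 2 In(s) + 3 Zn^2+(aq), so Q = [Zn^2+(aq)]^3 / [In^3+(aq)]^2.
Substituting the known concentrations and solving, log [In^3+(aq)] = 0.129 and [In^3+(aq)] = 1.3 M.

1.3 M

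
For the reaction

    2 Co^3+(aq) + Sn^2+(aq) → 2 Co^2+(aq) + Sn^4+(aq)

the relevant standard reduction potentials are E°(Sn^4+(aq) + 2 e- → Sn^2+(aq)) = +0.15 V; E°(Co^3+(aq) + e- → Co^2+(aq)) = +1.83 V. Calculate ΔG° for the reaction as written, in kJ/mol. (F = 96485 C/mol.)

−324 kJ/mol

In the reaction as written Co^3+(aq) is reduced, so the Co³⁺/Co²⁺ couple is the cathode and Sn⁴⁺/Sn²⁺ is the anode.
E°cell = +1.83 − (+0.15) = +1.68 V; balancing electrons gives n = 2.
ΔG° = −nFE°cell = −(2)(96485)(+1.68) J/mol = −324 kJ/mol.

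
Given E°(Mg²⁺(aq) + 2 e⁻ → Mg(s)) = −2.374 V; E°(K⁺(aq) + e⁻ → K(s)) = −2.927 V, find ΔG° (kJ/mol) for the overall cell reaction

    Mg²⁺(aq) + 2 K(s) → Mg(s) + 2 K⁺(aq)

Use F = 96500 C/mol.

In the reaction as written Mg²⁺(aq) is reduced, so the Mg²⁺/Mg couple is the cathode and K⁺/K is the anode.
E°cell = −2.374 − (−2.927) = +0.553 V; balancing electrons gives n = 2.
ΔG° = −nFE°cell = −(2)(96500)(+0.553) J/mol = −107 kJ/mol.

−107 kJ/mol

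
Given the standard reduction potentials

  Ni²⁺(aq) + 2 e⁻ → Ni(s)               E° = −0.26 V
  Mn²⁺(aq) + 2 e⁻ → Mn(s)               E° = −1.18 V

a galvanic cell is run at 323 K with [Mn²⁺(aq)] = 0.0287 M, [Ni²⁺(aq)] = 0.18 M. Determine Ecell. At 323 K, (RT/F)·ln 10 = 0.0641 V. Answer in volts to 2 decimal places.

The Ni²⁺/Ni couple has the more positive E°, so it is the cathode; Mn²⁺/Mn is the anode.
The standard potential is −0.26 − (−1.18) = +0.92 V and the balanced reaction transfers n = 2 electrons.
Balancing gives Ni²⁺(aq) + Mn(s) → Ni(s) + Mn²⁺(aq); hence Q = [Mn²⁺(aq)] / [Ni²⁺(aq)] = 0.159 (log Q = −0.797).
By the Nernst equation, E = +0.92 − (0.0641/2)·(−0.797) = +0.95 V.

+0.95 V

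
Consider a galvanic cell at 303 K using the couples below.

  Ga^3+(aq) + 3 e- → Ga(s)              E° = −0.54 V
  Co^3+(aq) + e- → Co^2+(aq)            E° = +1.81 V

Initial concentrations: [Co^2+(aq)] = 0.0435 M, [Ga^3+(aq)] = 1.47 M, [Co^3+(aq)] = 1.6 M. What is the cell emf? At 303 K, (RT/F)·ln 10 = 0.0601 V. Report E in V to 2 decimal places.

+2.44 V

The Co³⁺/Co²⁺ couple has the more positive E°, so it is the cathode; Ga³⁺/Ga is the anode.
The standard potential is +1.81 − (−0.54) = +2.35 V and the balanced reaction transfers n = 3 electrons.
The balanced reaction is 3 Co^3+(aq) + Ga(s) → 3 Co^2+(aq) + Ga^3+(aq), so Q = ([Co^2+(aq)]^3·[Ga^3+(aq)]) / [Co^3+(aq)]^3 = 2.95×10^−5 and log Q = −4.530.
Applying E = E° − (RT ln10/nF)·log Q gives +2.35 − (0.0601/3)(−4.530) = +2.44 V.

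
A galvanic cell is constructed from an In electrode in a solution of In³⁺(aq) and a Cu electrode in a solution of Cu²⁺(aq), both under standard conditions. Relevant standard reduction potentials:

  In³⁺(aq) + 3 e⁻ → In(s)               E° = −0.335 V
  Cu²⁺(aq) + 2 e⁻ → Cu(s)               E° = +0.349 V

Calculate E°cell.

+0.684 V

Of the two couples in this cell, the one with the more positive reduction potential is reduced at the cathode: here that is Cu²⁺/Cu (+0.349 V); In³⁺/In (−0.335 V) is the anode.
E°cell = E°(cathode) − E°(anode) = +0.349 − (−0.335) = +0.684 V.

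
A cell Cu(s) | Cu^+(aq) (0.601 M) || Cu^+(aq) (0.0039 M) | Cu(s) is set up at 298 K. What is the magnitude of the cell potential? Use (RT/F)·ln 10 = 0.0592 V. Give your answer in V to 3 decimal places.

0.130 V

For a concentration cell E°cell = 0, since both electrodes use the same couple.
The compartment with the higher Cu^+(aq) concentration (0.601 M) acts as the cathode; ions are reduced there and produced at the dilute (0.0039 M) anode.
With n = 1, Ecell = −(0.0592/1)·log([dilute]/[conc]) = −(0.0592/1)·log(0.0039/0.601) = +0.130 V.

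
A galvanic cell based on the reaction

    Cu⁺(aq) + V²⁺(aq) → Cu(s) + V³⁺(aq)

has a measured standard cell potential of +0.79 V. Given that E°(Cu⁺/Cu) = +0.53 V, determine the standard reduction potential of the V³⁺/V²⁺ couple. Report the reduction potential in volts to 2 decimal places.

−0.26 V

In the reaction as written the Cu⁺/Cu couple is reduced (cathode) and V³⁺/V²⁺ is oxidized (anode), so E°cell = E°(Cu⁺/Cu) − E°(V³⁺/V²⁺).
E°(V³⁺/V²⁺) = E°(cathode) − E°cell = +0.53 − (+0.79) = −0.26 V.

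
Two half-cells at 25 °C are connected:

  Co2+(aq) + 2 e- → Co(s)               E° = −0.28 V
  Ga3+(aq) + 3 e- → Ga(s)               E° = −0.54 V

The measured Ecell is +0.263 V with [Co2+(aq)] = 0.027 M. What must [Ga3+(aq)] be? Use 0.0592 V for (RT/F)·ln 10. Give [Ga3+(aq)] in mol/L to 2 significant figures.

With Co²⁺/Co at the cathode and Ga³⁺/Ga at the anode, E°cell = −0.28 − (−0.54) = +0.26 V (n = 6).
From the Nernst equation, log Q = n(E° − E)/0.0592 = 6·(+0.26 − (+0.263))/0.0592 = −0.304.
Balancing electrons gives 3 Co2+(aq) + 2 Ga(s) → 3 Co(s) + 2 Ga3+(aq); thus Q = [Ga3+(aq)]^2 / [Co2+(aq)]^3.
Isolating [Ga3+(aq)] in Q = 10^{−0.304} yields log [Ga3+(aq)] = −2.505, i.e. 0.0031 M.

0.0031 M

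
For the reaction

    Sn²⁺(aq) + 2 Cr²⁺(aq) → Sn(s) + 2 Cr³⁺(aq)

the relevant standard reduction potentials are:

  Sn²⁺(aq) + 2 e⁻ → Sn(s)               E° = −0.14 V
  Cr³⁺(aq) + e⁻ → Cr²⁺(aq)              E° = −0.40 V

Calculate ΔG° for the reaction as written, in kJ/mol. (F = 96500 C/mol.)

−50.2 kJ/mol

In the reaction as written Sn²⁺(aq) is reduced, so the Sn²⁺/Sn couple is the cathode and Cr³⁺/Cr²⁺ is the anode.
E°cell = −0.14 − (−0.40) = +0.26 V; balancing electrons gives n = 2.
ΔG° = −nFE°cell = −(2)(96500)(+0.26) J/mol = −50.2 kJ/mol.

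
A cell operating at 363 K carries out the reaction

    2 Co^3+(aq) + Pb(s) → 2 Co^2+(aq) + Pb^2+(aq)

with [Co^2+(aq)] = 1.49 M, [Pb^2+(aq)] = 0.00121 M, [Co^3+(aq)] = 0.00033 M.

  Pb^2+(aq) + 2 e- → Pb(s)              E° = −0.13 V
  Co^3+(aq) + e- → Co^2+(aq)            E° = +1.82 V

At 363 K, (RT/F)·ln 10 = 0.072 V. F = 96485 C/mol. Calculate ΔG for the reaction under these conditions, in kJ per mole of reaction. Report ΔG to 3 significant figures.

−346 kJ/mol

E°cell = +1.82 − (−0.13) = +1.95 V; the balanced reaction transfers n = 2 electrons.
The reaction quotient is ([Co^2+(aq)]^2·[Pb^2+(aq)]) / [Co^3+(aq)]^2 = 2.47×10^4; by Nernst, E = +1.95 − (0.072/2)(4.392) = +1.7919 V.
Finally ΔG = −nFE = −(2)(96485 C/mol)(+1.7919 V) = −346 kJ/mol.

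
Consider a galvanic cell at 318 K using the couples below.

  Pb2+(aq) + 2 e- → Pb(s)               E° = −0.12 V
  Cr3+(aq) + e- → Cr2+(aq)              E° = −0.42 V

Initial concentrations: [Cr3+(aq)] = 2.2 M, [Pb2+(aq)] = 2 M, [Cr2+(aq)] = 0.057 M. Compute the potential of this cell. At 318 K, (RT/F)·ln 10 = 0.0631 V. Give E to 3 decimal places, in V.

+0.209 V

The Pb²⁺/Pb couple has the more positive E°, so it is the cathode; Cr³⁺/Cr²⁺ is the anode.
The standard potential is −0.12 − (−0.42) = +0.30 V and the balanced reaction transfers n = 2 electrons.
For the overall reaction Pb2+(aq) + 2 Cr2+(aq) → Pb(s) + 2 Cr3+(aq), Q = [Cr3+(aq)]^2 / ([Pb2+(aq)]·[Cr2+(aq)]^2) = 745, giving log Q = 2.872.
Applying E = E° − (RT ln10/nF)·log Q gives +0.30 − (0.0631/2)(2.872) = +0.209 V.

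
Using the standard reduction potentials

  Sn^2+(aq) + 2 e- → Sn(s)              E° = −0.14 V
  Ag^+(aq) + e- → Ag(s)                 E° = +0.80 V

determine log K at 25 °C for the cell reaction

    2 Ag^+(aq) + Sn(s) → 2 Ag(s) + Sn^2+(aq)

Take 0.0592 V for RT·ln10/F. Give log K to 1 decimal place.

log K = 31.8

The Ag⁺/Ag couple is reduced (cathode); E°cell = +0.80 − (−0.14) = +0.94 V with n = 2.
At equilibrium E = 0, so log K = nE°cell / 0.0592 = (2)(+0.94) / 0.0592 = 31.8.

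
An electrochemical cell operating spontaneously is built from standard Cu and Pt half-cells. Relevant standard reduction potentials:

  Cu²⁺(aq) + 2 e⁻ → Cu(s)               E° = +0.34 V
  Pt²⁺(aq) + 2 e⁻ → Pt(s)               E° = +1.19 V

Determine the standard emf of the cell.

Of the two couples in this cell, the one with the more positive reduction potential is reduced at the cathode: here that is Pt²⁺/Pt (+1.19 V); Cu²⁺/Cu (+0.34 V) is the anode.
E°cell = E°(cathode) − E°(anode) = +1.19 − (+0.34) = +0.85 V.

+0.85 V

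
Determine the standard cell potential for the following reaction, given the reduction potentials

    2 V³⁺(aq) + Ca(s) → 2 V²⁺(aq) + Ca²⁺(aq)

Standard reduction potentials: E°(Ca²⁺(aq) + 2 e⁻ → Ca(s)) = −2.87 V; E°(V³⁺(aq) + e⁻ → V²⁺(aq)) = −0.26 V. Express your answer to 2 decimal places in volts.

+2.61 V

V³⁺(aq) gains electrons, so the V³⁺/V²⁺ couple is the cathode; the Ca²⁺/Ca couple is the anode.
E°cell = E°(cathode) − E°(anode) = −0.26 − (−2.87) = +2.61 V.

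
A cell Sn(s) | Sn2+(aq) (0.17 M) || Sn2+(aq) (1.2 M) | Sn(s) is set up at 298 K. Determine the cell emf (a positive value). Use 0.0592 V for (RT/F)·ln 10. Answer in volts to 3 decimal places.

For a concentration cell E°cell = 0, since both electrodes use the same couple.
The compartment with the higher Sn2+(aq) concentration (1.2 M) acts as the cathode; ions are reduced there and produced at the dilute (0.17 M) anode.
With n = 2, Ecell = −(0.0592/2)·log([dilute]/[conc]) = −(0.0592/2)·log(0.17/1.2) = +0.025 V.

0.025 V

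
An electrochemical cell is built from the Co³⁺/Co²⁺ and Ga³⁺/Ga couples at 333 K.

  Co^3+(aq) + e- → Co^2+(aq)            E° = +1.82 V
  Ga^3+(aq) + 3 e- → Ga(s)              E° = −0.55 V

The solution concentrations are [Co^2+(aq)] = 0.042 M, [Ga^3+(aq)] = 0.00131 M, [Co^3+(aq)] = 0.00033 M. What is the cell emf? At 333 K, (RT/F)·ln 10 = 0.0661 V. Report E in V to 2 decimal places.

+2.29 V

The Co³⁺/Co²⁺ couple has the more positive E°, so it is the cathode; Ga³⁺/Ga is the anode.
E°cell = +1.82 − (−0.55) = +2.37 V, with n = 3 electrons transferred.
For the overall reaction 3 Co^3+(aq) + Ga(s) → 3 Co^2+(aq) + Ga^3+(aq), Q = ([Co^2+(aq)]^3·[Ga^3+(aq)]) / [Co^3+(aq)]^3 = 2.7×10^3, giving log Q = 3.431.
By the Nernst equation, E = +2.37 − (0.0661/3)·(3.431) = +2.29 V.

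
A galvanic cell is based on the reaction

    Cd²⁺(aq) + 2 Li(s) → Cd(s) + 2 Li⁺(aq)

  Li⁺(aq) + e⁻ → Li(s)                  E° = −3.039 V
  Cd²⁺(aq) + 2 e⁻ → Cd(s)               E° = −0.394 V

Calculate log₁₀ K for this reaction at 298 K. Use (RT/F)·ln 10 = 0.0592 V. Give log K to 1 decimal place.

The Cd²⁺/Cd couple is reduced (cathode); E°cell = −0.394 − (−3.039) = +2.645 V with n = 2.
At equilibrium E = 0, so log K = nE°cell / 0.0592 = (2)(+2.645) / 0.0592 = 89.4.

log K = 89.4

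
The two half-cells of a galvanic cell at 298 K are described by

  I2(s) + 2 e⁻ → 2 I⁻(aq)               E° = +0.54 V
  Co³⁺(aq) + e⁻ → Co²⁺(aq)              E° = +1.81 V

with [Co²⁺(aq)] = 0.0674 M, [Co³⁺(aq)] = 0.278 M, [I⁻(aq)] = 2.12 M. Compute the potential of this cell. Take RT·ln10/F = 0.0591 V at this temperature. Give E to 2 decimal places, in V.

Co³⁺/Co²⁺ is reduced (cathode, E° = +1.81 V) and I₂/I⁻ is oxidized (anode).
E°cell = E°cat − E°an = +1.81 − (+0.54) = +1.27 V; n = 2.
Balancing gives 2 Co³⁺(aq) + 2 I⁻(aq) → 2 Co²⁺(aq) + I2(s); hence Q = [Co²⁺(aq)]^2 / ([Co³⁺(aq)]^2·[I⁻(aq)]^2) = 0.0131 (log Q = −1.883).
By the Nernst equation, E = +1.27 − (0.0591/2)·(−1.883) = +1.33 V.

+1.33 V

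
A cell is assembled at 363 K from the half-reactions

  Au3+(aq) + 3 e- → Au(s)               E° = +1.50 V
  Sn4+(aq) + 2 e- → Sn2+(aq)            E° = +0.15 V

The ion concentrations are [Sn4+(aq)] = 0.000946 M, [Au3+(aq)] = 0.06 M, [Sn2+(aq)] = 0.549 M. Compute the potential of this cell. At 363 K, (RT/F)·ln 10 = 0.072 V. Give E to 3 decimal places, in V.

The Au³⁺/Au couple has the more positive E°, so it is the cathode; Sn⁴⁺/Sn²⁺ is the anode.
E°cell = E°cat − E°an = +1.50 − (+0.15) = +1.35 V; n = 6.
Balancing gives 2 Au3+(aq) + 3 Sn2+(aq) → 2 Au(s) + 3 Sn4+(aq); hence Q = [Sn4+(aq)]^3 / ([Au3+(aq)]^2·[Sn2+(aq)]^3) = 1.42×10^−6 (log Q = −5.847).
E = E° − (0.072/n)·log Q = +1.35 − (0.072/6)(−5.847) = +1.420 V.

+1.420 V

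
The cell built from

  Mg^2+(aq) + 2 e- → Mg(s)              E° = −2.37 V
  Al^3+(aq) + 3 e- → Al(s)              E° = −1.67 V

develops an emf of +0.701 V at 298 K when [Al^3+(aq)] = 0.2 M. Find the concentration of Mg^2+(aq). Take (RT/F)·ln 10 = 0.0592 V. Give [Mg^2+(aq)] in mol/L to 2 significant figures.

With Al³⁺/Al at the cathode and Mg²⁺/Mg at the anode, E°cell = −1.67 − (−2.37) = +0.70 V (n = 6).
Rearranging E = E° − (0.0592/n)·log Q gives log Q = 6(+0.70 − (+0.701))/0.0592 = −0.101.
The balanced reaction is 2 Al^3+(aq) + 3 Mg(s) → 2 Al(s) + 3 Mg^2+(aq), so Q = [Mg^2+(aq)]^3 / [Al^3+(aq)]^2.
Isolating [Mg^2+(aq)] in Q = 10^{−0.101} yields log [Mg^2+(aq)] = −0.500, i.e. 0.32 M.

0.32 M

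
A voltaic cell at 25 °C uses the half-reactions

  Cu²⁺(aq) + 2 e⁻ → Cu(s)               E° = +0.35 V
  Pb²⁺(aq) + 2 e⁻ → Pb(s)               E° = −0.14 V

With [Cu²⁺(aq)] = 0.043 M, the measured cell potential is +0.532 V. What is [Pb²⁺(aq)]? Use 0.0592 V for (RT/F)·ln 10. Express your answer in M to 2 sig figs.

With Cu²⁺/Cu at the cathode and Pb²⁺/Pb at the anode, E°cell = +0.35 − (−0.14) = +0.49 V (n = 2).
Since E = E° − (0.0592/n)·log Q, log Q = n(E° − E)/0.0592 = −1.419.
Balancing electrons gives Cu²⁺(aq) + Pb(s) → Cu(s) + Pb²⁺(aq); thus Q = [Pb²⁺(aq)] / [Cu²⁺(aq)].
Solving for the unknown gives log [Pb²⁺(aq)] = −2.786, so [Pb²⁺(aq)] ≈ 0.0016 M.

0.0016 M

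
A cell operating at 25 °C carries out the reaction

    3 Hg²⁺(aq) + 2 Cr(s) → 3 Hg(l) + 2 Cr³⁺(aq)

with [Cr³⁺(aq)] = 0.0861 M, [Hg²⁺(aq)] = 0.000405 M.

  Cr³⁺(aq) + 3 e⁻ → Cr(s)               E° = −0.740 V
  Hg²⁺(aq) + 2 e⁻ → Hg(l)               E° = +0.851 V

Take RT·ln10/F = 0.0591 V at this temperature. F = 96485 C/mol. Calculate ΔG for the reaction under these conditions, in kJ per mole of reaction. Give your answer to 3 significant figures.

The standard cell potential is +0.851 − (−0.740) = +1.591 V, with n = 6 electrons in the balanced equation.
The reaction quotient is [Cr³⁺(aq)]^2 / [Hg²⁺(aq)]^3 = 1.12×10^8; by Nernst, E = +1.591 − (0.0591/6)(8.048) = +1.5117 V.
Then ΔG = −nFE = −6 × 96485 × +1.5117 J/mol = −875 kJ/mol.

−875 kJ/mol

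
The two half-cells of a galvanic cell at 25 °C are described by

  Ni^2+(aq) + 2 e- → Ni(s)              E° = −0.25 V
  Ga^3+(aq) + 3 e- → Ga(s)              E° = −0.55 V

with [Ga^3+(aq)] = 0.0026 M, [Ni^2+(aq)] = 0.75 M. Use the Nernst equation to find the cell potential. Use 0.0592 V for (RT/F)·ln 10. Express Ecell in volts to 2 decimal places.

+0.35 V

Since E°(Ni²⁺/Ni) > E°(Ga³⁺/Ga), Ni²⁺/Ni serves as the cathode.
E°cell = −0.25 − (−0.55) = +0.30 V, with n = 6 electrons transferred.
For the overall reaction 3 Ni^2+(aq) + 2 Ga(s) → 3 Ni(s) + 2 Ga^3+(aq), Q = [Ga^3+(aq)]^2 / [Ni^2+(aq)]^3 = 1.6×10^−5, giving log Q = −4.795.
Applying E = E° − (RT ln10/nF)·log Q gives +0.30 − (0.0592/6)(−4.795) = +0.35 V.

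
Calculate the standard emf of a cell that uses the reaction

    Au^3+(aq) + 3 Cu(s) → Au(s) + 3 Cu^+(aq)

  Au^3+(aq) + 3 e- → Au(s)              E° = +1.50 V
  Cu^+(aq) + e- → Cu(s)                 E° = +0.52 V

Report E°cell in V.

Au^3+(aq) gains electrons, so the Au³⁺/Au couple is the cathode; the Cu⁺/Cu couple is the anode.
E°cell = E°(cathode) − E°(anode) = +1.50 − (+0.52) = +0.98 V.

+0.98 V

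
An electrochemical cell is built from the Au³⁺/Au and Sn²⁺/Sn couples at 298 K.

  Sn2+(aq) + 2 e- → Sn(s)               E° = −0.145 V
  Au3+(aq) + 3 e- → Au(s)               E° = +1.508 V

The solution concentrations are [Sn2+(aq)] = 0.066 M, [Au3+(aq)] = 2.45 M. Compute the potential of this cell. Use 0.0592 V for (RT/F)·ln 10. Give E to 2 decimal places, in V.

Since E°(Au³⁺/Au) > E°(Sn²⁺/Sn), Au³⁺/Au serves as the cathode.
The standard potential is +1.508 − (−0.145) = +1.653 V and the balanced reaction transfers n = 6 electrons.
For the overall reaction 2 Au3+(aq) + 3 Sn(s) → 2 Au(s) + 3 Sn2+(aq), Q = [Sn2+(aq)]^3 / [Au3+(aq)]^2 = 4.79×10^−5, giving log Q = −4.320.
By the Nernst equation, E = +1.653 − (0.0592/6)·(−4.320) = +1.70 V.

+1.70 V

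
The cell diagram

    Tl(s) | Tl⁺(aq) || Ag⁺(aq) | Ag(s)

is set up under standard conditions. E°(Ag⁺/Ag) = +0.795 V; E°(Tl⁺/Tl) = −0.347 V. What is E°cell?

By convention the left-hand electrode in cell notation is the anode (oxidation) and the right-hand electrode is the cathode (reduction).
E°cell = E°(right) − E°(left) = +0.795 − (−0.347) = +1.142 V.

+1.142 V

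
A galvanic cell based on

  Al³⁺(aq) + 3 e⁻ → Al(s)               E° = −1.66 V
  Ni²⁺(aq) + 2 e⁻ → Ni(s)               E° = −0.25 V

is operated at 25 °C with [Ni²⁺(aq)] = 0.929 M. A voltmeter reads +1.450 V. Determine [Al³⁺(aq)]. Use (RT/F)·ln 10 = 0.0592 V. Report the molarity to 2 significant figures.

0.0084 M

The Ni²⁺/Ni couple has the larger reduction potential, so it is the cathode: E°cell = −0.25 − (−1.66) = +1.41 V and n = 6.
Since E = E° − (0.0592/n)·log Q, log Q = n(E° − E)/0.0592 = −4.054.
The balanced reaction is 3 Ni²⁺(aq) + 2 Al(s) → 3 Ni(s) + 2 Al³⁺(aq), so Q = [Al³⁺(aq)]^2 / [Ni²⁺(aq)]^3.
Solving for the unknown gives log [Al³⁺(aq)] = −2.075, so [Al³⁺(aq)] ≈ 0.0084 M.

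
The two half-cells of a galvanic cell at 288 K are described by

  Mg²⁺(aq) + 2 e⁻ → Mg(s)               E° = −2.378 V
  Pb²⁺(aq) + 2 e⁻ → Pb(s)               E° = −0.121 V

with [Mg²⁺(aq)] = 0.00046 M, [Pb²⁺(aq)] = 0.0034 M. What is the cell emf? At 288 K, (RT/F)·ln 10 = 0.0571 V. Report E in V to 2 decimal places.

+2.28 V

Since E°(Pb²⁺/Pb) > E°(Mg²⁺/Mg), Pb²⁺/Pb serves as the cathode.
E°cell = E°cat − E°an = −0.121 − (−2.378) = +2.257 V; n = 2.
Balancing gives Pb²⁺(aq) + Mg(s) → Pb(s) + Mg²⁺(aq); hence Q = [Mg²⁺(aq)] / [Pb²⁺(aq)] = 0.135 (log Q = −0.869).
E = E° − (0.0571/n)·log Q = +2.257 − (0.0571/2)(−0.869) = +2.28 V.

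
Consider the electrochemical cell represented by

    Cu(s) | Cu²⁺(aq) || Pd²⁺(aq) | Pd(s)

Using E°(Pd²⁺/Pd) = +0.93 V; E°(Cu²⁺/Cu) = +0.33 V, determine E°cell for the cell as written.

By convention the left-hand electrode in cell notation is the anode (oxidation) and the right-hand electrode is the cathode (reduction).
E°cell = E°(right) − E°(left) = +0.93 − (+0.33) = +0.60 V.

+0.60 V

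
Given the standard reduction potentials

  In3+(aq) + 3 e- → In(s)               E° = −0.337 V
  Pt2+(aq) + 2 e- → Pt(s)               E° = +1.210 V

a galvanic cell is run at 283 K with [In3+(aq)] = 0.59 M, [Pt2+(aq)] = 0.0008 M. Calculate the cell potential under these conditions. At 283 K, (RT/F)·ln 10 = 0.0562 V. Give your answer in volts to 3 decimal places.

The Pt²⁺/Pt couple has the more positive E°, so it is the cathode; In³⁺/In is the anode.
E°cell = +1.210 − (−0.337) = +1.547 V, with n = 6 electrons transferred.
Balancing gives 3 Pt2+(aq) + 2 In(s) → 3 Pt(s) + 2 In3+(aq); hence Q = [In3+(aq)]^2 / [Pt2+(aq)]^3 = 6.8×10^8 (log Q = 8.832).
By the Nernst equation, E = +1.547 − (0.0562/6)·(8.832) = +1.464 V.

+1.464 V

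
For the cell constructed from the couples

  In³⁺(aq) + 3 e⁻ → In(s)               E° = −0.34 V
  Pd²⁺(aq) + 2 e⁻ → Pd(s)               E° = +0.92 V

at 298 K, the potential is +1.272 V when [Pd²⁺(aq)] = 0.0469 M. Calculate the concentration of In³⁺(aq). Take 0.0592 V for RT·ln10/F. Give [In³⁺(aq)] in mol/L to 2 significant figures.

0.0025 M

With Pd²⁺/Pd at the cathode and In³⁺/In at the anode, E°cell = +0.92 − (−0.34) = +1.26 V (n = 6).
From the Nernst equation, log Q = n(E° − E)/0.0592 = 6·(+1.26 − (+1.272))/0.0592 = −1.216.
The balanced reaction is 3 Pd²⁺(aq) + 2 In(s) → 3 Pd(s) + 2 In³⁺(aq), so Q = [In³⁺(aq)]^2 / [Pd²⁺(aq)]^3.
Substituting the known concentrations and solving, log [In³⁺(aq)] = −2.601 and [In³⁺(aq)] = 0.0025 M.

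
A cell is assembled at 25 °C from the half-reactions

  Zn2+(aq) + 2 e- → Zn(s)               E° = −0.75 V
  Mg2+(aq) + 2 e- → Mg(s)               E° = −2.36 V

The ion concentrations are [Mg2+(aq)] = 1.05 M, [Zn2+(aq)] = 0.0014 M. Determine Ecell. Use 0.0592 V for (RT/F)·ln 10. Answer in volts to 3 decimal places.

Zn²⁺/Zn is reduced (cathode, E° = −0.75 V) and Mg²⁺/Mg is oxidized (anode).
E°cell = −0.75 − (−2.36) = +1.61 V, with n = 2 electrons transferred.
For the overall reaction Zn2+(aq) + Mg(s) → Zn(s) + Mg2+(aq), Q = [Mg2+(aq)] / [Zn2+(aq)] = 750, giving log Q = 2.875.
Applying E = E° − (RT ln10/nF)·log Q gives +1.61 − (0.0592/2)(2.875) = +1.525 V.

+1.525 V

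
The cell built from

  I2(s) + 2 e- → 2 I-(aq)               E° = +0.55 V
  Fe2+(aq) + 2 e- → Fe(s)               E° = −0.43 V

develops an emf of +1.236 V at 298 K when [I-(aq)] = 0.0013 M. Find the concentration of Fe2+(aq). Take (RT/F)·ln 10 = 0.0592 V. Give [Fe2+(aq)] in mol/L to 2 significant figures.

The I₂/I⁻ couple has the larger reduction potential, so it is the cathode: E°cell = +0.55 − (−0.43) = +0.98 V and n = 2.
From the Nernst equation, log Q = n(E° − E)/0.0592 = 2·(+0.98 − (+1.236))/0.0592 = −8.649.
Balancing electrons gives I2(s) + Fe(s) → 2 I-(aq) + Fe2+(aq); thus Q = [I-(aq)]^2·[Fe2+(aq)].
Substituting the known concentrations and solving, log [Fe2+(aq)] = −2.877 and [Fe2+(aq)] = 0.0013 M.

0.0013 M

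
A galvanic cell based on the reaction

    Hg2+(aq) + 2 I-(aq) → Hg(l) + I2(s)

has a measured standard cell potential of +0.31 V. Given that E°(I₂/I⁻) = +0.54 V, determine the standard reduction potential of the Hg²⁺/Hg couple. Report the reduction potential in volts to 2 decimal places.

In the reaction as written the Hg²⁺/Hg couple is reduced (cathode) and I₂/I⁻ is oxidized (anode), so E°cell = E°(Hg²⁺/Hg) − E°(I₂/I⁻).
E°(Hg²⁺/Hg) = E°cell + E°(anode) = +0.31 + (+0.54) = +0.85 V.

+0.85 V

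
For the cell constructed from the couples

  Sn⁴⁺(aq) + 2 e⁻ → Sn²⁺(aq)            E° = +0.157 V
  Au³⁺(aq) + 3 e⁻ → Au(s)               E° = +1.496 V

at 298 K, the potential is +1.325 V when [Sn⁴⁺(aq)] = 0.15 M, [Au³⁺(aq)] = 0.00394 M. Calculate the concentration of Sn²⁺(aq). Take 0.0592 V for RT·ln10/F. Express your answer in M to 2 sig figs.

2.0 M

Au³⁺/Au is the cathode (higher E°); E°cell = +1.496 − (+0.157) = +1.339 V with n = 6.
Since E = E° − (0.0592/n)·log Q, log Q = n(E° − E)/0.0592 = 1.419.
The balanced reaction is 2 Au³⁺(aq) + 3 Sn²⁺(aq) → 2 Au(s) + 3 Sn⁴⁺(aq), so Q = [Sn⁴⁺(aq)]^3 / ([Au³⁺(aq)]^2·[Sn²⁺(aq)]^3).
Isolating [Sn²⁺(aq)] in Q = 10^{1.419} yields log [Sn²⁺(aq)] = 0.306, i.e. 2.0 M.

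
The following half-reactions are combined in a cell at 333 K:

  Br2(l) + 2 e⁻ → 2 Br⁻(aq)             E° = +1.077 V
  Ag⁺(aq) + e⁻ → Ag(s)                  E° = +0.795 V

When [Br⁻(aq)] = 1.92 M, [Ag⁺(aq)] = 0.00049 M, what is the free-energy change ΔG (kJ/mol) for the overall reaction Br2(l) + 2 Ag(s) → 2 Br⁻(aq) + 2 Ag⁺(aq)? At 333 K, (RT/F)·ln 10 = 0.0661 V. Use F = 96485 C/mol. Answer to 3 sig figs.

With Br₂/Br⁻ reduced at the cathode, E°cell = +1.077 − (+0.795) = +0.282 V and n = 2.
Here Q = [Br⁻(aq)]^2·[Ag⁺(aq)]^2 = 8.85×10^−7 (log Q = −6.053), giving E = +0.282 − (0.0661/2)·(−6.053) = +0.4821 V.
Finally ΔG = −nFE = −(2)(96485 C/mol)(+0.4821 V) = −93.0 kJ/mol.

−93.0 kJ/mol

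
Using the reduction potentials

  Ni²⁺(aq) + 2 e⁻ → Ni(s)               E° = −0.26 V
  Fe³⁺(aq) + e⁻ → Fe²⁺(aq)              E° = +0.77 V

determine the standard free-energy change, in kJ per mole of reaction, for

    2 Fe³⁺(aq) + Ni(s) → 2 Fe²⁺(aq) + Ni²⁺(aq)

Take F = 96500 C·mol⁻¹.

−199 kJ/mol

In the reaction as written Fe³⁺(aq) is reduced, so the Fe³⁺/Fe²⁺ couple is the cathode and Ni²⁺/Ni is the anode.
E°cell = +0.77 − (−0.26) = +1.03 V; balancing electrons gives n = 2.
ΔG° = −nFE°cell = −(2)(96500)(+1.03) J/mol = −199 kJ/mol.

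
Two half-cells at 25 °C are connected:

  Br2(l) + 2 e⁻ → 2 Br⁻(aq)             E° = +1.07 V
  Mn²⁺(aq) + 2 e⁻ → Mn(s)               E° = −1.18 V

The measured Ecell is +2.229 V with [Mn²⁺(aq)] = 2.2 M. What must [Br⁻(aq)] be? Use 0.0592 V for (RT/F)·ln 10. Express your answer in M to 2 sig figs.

1.5 M

With Br₂/Br⁻ at the cathode and Mn²⁺/Mn at the anode, E°cell = +1.07 − (−1.18) = +2.25 V (n = 2).
Rearranging E = E° − (0.0592/n)·log Q gives log Q = 2(+2.25 − (+2.229))/0.0592 = 0.709.
Balancing electrons gives Br2(l) + Mn(s) → 2 Br⁻(aq) + Mn²⁺(aq); thus Q = [Br⁻(aq)]^2·[Mn²⁺(aq)].
Substituting the known concentrations and solving, log [Br⁻(aq)] = 0.183 and [Br⁻(aq)] = 1.5 M.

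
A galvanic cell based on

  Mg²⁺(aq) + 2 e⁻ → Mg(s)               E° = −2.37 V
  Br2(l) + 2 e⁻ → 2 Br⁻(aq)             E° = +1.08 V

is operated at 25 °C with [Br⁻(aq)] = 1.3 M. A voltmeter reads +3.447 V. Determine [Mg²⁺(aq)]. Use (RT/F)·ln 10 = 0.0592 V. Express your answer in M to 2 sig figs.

With Br₂/Br⁻ at the cathode and Mg²⁺/Mg at the anode, E°cell = +1.08 − (−2.37) = +3.45 V (n = 2).
Since E = E° − (0.0592/n)·log Q, log Q = n(E° − E)/0.0592 = 0.101.
Balancing electrons gives Br2(l) + Mg(s) → 2 Br⁻(aq) + Mg²⁺(aq); thus Q = [Br⁻(aq)]^2·[Mg²⁺(aq)].
Isolating [Mg²⁺(aq)] in Q = 10^{0.101} yields log [Mg²⁺(aq)] = −0.127, i.e. 0.75 M.

0.75 M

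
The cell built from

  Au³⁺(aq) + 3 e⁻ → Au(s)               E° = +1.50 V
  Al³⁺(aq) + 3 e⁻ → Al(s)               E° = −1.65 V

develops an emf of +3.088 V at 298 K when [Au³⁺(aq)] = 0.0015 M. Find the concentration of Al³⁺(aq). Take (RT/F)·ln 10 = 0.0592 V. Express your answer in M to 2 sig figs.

The Au³⁺/Au couple has the larger reduction potential, so it is the cathode: E°cell = +1.50 − (−1.65) = +3.15 V and n = 3.
From the Nernst equation, log Q = n(E° − E)/0.0592 = 3·(+3.15 − (+3.088))/0.0592 = 3.142.
For Au³⁺(aq) + Al(s) → Au(s) + Al³⁺(aq), the reaction quotient is Q = [Al³⁺(aq)] / [Au³⁺(aq)].
Substituting the known concentrations and solving, log [Al³⁺(aq)] = 0.318 and [Al³⁺(aq)] = 2.1 M.

2.1 M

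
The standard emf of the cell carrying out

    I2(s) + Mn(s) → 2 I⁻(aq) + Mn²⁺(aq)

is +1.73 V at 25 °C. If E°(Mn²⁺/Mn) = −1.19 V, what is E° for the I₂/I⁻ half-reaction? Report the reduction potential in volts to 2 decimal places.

In the reaction as written the I₂/I⁻ couple is reduced (cathode) and Mn²⁺/Mn is oxidized (anode), so E°cell = E°(I₂/I⁻) − E°(Mn²⁺/Mn).
E°(I₂/I⁻) = E°cell + E°(anode) = +1.73 + (−1.19) = +0.54 V.

+0.54 V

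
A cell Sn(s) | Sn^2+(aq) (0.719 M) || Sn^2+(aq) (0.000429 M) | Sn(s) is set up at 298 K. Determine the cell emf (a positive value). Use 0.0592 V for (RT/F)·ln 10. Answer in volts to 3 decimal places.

0.095 V

For a concentration cell E°cell = 0, since both electrodes use the same couple.
The compartment with the higher Sn^2+(aq) concentration (0.719 M) acts as the cathode; ions are reduced there and produced at the dilute (0.000429 M) anode.
With n = 2, Ecell = −(0.0592/2)·log([dilute]/[conc]) = −(0.0592/2)·log(0.000429/0.719) = +0.095 V.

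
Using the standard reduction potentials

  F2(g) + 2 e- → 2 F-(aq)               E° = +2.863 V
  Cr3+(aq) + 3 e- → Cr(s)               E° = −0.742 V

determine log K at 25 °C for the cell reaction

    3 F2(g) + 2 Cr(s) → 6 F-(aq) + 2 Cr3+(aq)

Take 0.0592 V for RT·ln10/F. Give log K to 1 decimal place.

log K = 365.4

The F₂/F⁻ couple is reduced (cathode); E°cell = +2.863 − (−0.742) = +3.605 V with n = 6.
At equilibrium E = 0, so log K = nE°cell / 0.0592 = (6)(+3.605) / 0.0592 = 365.4.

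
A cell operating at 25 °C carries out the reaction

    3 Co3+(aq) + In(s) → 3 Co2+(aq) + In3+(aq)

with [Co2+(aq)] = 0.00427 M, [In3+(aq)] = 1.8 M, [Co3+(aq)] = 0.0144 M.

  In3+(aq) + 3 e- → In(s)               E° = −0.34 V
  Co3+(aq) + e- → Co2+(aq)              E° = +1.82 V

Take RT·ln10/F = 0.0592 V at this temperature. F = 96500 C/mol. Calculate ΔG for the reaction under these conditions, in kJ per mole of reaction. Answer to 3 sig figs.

The standard cell potential is +1.82 − (−0.34) = +2.16 V, with n = 3 electrons in the balanced equation.
The reaction quotient is ([Co2+(aq)]^3·[In3+(aq)]) / [Co3+(aq)]^3 = 0.0469; by Nernst, E = +2.16 − (0.0592/3)(−1.329) = +2.1862 V.
Finally ΔG = −nFE = −(3)(96500 C/mol)(+2.1862 V) = −633 kJ/mol.

−633 kJ/mol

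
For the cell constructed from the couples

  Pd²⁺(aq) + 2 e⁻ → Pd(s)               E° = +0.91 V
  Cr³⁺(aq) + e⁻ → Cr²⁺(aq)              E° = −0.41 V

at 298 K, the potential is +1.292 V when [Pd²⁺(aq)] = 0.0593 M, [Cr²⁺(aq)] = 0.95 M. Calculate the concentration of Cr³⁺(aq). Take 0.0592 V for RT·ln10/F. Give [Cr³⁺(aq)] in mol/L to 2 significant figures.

0.69 M

Pd²⁺/Pd is the cathode (higher E°); E°cell = +0.91 − (−0.41) = +1.32 V with n = 2.
Since E = E° − (0.0592/n)·log Q, log Q = n(E° − E)/0.0592 = 0.946.
For Pd²⁺(aq) + 2 Cr²⁺(aq) → Pd(s) + 2 Cr³⁺(aq), the reaction quotient is Q = [Cr³⁺(aq)]^2 / ([Pd²⁺(aq)]·[Cr²⁺(aq)]^2).
Isolating [Cr³⁺(aq)] in Q = 10^{0.946} yields log [Cr³⁺(aq)] = −0.163, i.e. 0.69 M.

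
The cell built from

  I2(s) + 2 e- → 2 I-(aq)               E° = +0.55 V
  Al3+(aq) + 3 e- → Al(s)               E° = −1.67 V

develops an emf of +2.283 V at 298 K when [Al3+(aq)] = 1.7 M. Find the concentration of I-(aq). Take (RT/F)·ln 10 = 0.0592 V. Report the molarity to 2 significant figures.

0.072 M

With I₂/I⁻ at the cathode and Al³⁺/Al at the anode, E°cell = +0.55 − (−1.67) = +2.22 V (n = 6).
Since E = E° − (0.0592/n)·log Q, log Q = n(E° − E)/0.0592 = −6.385.
The balanced reaction is 3 I2(s) + 2 Al(s) → 6 I-(aq) + 2 Al3+(aq), so Q = [I-(aq)]^6·[Al3+(aq)]^2.
Substituting the known concentrations and solving, log [I-(aq)] = −1.141 and [I-(aq)] = 0.072 M.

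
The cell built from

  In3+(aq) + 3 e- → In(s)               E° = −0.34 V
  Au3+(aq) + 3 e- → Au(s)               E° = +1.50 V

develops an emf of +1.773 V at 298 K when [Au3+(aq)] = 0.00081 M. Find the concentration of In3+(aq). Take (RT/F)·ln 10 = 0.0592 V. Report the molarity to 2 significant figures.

2.0 M

The Au³⁺/Au couple has the larger reduction potential, so it is the cathode: E°cell = +1.50 − (−0.34) = +1.84 V and n = 3.
Rearranging E = E° − (0.0592/n)·log Q gives log Q = 3(+1.84 − (+1.773))/0.0592 = 3.395.
The balanced reaction is Au3+(aq) + In(s) → Au(s) + In3+(aq), so Q = [In3+(aq)] / [Au3+(aq)].
Isolating [In3+(aq)] in Q = 10^{3.395} yields log [In3+(aq)] = 0.303, i.e. 2.0 M.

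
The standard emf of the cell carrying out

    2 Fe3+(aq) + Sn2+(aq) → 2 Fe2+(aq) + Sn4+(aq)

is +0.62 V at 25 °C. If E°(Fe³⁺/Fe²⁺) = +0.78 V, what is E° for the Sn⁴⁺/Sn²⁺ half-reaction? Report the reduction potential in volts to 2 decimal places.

In the reaction as written the Fe³⁺/Fe²⁺ couple is reduced (cathode) and Sn⁴⁺/Sn²⁺ is oxidized (anode), so E°cell = E°(Fe³⁺/Fe²⁺) − E°(Sn⁴⁺/Sn²⁺).
E°(Sn⁴⁺/Sn²⁺) = E°(cathode) − E°cell = +0.78 − (+0.62) = +0.16 V.

+0.16 V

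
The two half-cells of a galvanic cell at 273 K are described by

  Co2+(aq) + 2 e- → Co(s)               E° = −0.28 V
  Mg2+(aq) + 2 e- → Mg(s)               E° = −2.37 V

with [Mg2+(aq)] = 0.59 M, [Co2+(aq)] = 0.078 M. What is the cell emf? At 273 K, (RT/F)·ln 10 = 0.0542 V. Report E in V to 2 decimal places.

+2.07 V

The Co²⁺/Co couple has the more positive E°, so it is the cathode; Mg²⁺/Mg is the anode.
E°cell = −0.28 − (−2.37) = +2.09 V, with n = 2 electrons transferred.
Balancing gives Co2+(aq) + Mg(s) → Co(s) + Mg2+(aq); hence Q = [Mg2+(aq)] / [Co2+(aq)] = 7.56 (log Q = 0.879).
E = E° − (0.0542/n)·log Q = +2.09 − (0.0542/2)(0.879) = +2.07 V.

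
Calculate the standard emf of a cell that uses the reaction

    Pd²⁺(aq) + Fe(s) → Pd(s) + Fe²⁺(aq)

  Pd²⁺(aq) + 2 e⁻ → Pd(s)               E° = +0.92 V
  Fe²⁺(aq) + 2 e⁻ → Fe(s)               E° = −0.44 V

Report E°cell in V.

In the reaction as written, Pd²⁺(aq) is reduced (cathode) and Fe²⁺(aq) is produced by oxidation at the anode.
E°cell = E°(cathode) − E°(anode) = +0.92 − (−0.44) = +1.36 V.
The positive value indicates the reaction is spontaneous as written.

+1.36 V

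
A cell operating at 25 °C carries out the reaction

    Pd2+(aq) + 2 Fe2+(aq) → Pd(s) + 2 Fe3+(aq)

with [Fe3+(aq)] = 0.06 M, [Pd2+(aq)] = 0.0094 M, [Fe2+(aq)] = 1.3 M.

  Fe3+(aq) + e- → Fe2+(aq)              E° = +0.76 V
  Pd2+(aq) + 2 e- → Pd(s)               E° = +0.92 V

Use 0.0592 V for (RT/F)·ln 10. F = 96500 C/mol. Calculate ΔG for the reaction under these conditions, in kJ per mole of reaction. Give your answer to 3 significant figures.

−34.6 kJ/mol

E°cell = +0.92 − (+0.76) = +0.16 V; the balanced reaction transfers n = 2 electrons.
Here Q = [Fe3+(aq)]^2 / ([Pd2+(aq)]·[Fe2+(aq)]^2) = 0.227 (log Q = −0.645), giving E = +0.16 − (0.0592/2)·(−0.645) = +0.1791 V.
ΔG = −nFE = −(2)(96500)(+0.1791) J/mol = −34.6 kJ/mol.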